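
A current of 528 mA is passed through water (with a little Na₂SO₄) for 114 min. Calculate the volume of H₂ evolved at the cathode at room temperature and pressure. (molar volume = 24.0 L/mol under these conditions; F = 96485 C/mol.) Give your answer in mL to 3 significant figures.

Charge passed = 0.528 × 6840 = 3612 C
n(e⁻) = 3612 / 96485 = 0.03744 mol
2H⁺ + 2e⁻ → H₂, so n(H₂) = 0.03744 / 2 = 0.01872 mol
V = 0.01872 × 24.0 = 0.4493 L
= 449 mL

449 mL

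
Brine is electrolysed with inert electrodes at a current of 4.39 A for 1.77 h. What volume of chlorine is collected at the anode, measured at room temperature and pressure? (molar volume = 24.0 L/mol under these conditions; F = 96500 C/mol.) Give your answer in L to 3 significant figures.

3.48 L

Q = 4.39 A × 6372 s = 27970 C
n(e⁻) = 27970 / 96500 = 0.2898 mol
2Cl⁻ → Cl₂ + 2e⁻, so n(Cl₂) = 0.2898 / 2 = 0.1449 mol
V = 0.1449 × 24.0 = 3.478 L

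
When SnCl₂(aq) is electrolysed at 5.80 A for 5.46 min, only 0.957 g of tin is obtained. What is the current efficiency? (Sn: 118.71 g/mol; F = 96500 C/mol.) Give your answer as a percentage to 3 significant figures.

Q = 5.80 × 327.6 = 1900 C
n(e⁻) = 1900 / 96500 = 0.01969 mol
Sn²⁺ + 2e⁻ → Sn, so theoretical n(Sn) = 0.009845 mol → 1.169 g
Efficiency = 0.957 / 1.169 = 0.8186 = 81.9%

81.9%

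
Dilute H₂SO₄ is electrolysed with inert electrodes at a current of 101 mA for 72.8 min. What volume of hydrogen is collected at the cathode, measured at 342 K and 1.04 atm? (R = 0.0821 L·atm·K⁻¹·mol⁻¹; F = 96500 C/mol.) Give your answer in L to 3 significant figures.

0.0617 L

Charge passed = 0.101 × 4368 = 441.2 C
n(e⁻) = Q/F = 441.2/96500 = 0.004572 mol
2H⁺ + 2e⁻ → H₂, so n(H₂) = 0.004572 / 2 = 0.002286 mol
V = nRT/P = 0.002286 × 0.0821 × 342 / 1.04 = 0.06172 L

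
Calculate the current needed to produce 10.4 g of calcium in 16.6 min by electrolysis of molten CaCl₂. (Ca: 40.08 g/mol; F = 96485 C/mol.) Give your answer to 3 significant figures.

50.3 A

n(Ca) = 10.4 / 40.08 = 0.2595 mol
Ca²⁺ + 2e⁻ → Ca, so n(e⁻) = 2 × 0.2595 = 0.5190 mol
Q = 0.5190 × 96485 = 50080 C
I = Q / t = 50080 / 996 s = 50.3 A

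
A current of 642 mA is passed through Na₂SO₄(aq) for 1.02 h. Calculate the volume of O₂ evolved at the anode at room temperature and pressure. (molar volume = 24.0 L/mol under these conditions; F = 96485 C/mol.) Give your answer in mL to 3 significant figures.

147 mL

Charge passed = 0.642 × 3672 = 2357 C
n(e⁻) = Q/F = 2357/96485 = 0.02443 mol
2H₂O → O₂ + 4H⁺ + 4e⁻, so n(O₂) = 0.02443 / 4 = 0.006108 mol
V = 0.006108 × 24.0 = 0.1466 L
= 147 mL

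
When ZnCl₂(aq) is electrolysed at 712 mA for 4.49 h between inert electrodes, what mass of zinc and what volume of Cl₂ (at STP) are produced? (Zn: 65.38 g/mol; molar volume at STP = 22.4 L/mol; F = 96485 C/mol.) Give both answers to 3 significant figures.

3.90 g Zn; 1.34 L Cl₂

Q = 0.712 × 16164 = 11510 C; n(e⁻) = 11510 / 96485 = 0.1193 mol
Cathode: Zn²⁺ + 2e⁻ → Zn → n(Zn) = 0.1193/2 = 0.05965 mol → 3.90 g
Anode: 2Cl⁻ → Cl₂ + 2e⁻ → n(Cl₂) = 0.1193/2 = 0.05965 mol → 1.34 L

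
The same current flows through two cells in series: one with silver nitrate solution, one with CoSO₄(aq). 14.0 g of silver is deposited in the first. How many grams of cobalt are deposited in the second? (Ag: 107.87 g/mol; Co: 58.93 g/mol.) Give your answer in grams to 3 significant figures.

n(Ag) = 14.0 / 107.87 = 0.1298 mol
Ag⁺ + e⁻ → Ag, so n(e⁻) = 0.1298 mol
In series, the same 0.1298 mol of electrons flows through the second cell.
Co²⁺ + 2e⁻ → Co, so n(Co) = 0.1298 / 2 = 0.06490 mol
m(Co) = 0.06490 × 58.93 = 3.82 g

3.82 g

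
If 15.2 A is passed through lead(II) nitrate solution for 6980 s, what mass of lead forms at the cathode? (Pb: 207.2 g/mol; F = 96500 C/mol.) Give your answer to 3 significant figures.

114 g

Q = It = 15.2 × 6980 = 1.061×10^5 C
n(e⁻) = 1.061×10^5 / 96500 = 1.099 mol
Pb²⁺ + 2e⁻ → Pb, so n(Pb) = 1.099 / 2 = 0.5495 mol
m = 0.5495 × 207.2 = 114 g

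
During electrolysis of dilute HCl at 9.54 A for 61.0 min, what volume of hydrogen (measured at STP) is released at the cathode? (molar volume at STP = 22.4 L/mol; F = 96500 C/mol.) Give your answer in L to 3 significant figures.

Q = 9.54 A × 3660 s = 34920 C
n(e⁻) = 34920 / 96500 = 0.3619 mol
2H⁺ + 2e⁻ → H₂, so n(H₂) = 0.3619 / 2 = 0.1810 mol
V = 0.1810 × 22.4 = 4.054 L

4.05 L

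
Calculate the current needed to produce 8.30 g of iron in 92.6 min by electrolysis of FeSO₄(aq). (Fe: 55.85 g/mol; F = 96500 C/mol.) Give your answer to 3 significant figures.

n(Fe) = 8.30 / 55.85 = 0.1486 mol
Fe²⁺ + 2e⁻ → Fe, so n(e⁻) = 2 × 0.1486 = 0.2972 mol
Q = 0.2972 × 96500 = 28680 C
I = Q / t = 28680 / 5556 s = 5.16 A

5.16 A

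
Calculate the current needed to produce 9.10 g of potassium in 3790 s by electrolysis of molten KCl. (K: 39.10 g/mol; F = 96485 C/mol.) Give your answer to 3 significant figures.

5.92 A

n(K) = 9.10 / 39.10 = 0.2327 mol
K⁺ + e⁻ → K, so n(e⁻) = 0.2327 mol
Q = 0.2327 × 96485 = 22450 C
I = Q / t = 22450 / 3790 s = 5.92 A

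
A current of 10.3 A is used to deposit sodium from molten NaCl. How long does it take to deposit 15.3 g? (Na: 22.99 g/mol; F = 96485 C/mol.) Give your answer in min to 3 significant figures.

104 min

n(Na) = 15.3 / 22.99 = 0.6655 mol
Na⁺ + e⁻ → Na, so n(e⁻) = 0.6655 mol
Q = 0.6655 × 96485 = 64210 C
t = Q / I = 64210 / 10.3 = 6234 s = 104 min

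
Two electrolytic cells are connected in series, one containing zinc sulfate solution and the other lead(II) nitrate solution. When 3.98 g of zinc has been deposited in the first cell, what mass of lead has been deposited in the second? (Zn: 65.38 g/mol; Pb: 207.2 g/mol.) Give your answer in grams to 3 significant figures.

n(Zn) = 3.98 / 65.38 = 0.06087 mol
Zn²⁺ + 2e⁻ → Zn, so n(e⁻) = 2 × 0.06087 = 0.1217 mol
The cells are in series, so the same charge (and hence the same n(e⁻) = 0.1217 mol) passes through both.
Pb²⁺ + 2e⁻ → Pb, so n(Pb) = 0.1217 / 2 = 0.06085 mol
m(Pb) = 0.06085 × 207.2 = 12.6 g

12.6 g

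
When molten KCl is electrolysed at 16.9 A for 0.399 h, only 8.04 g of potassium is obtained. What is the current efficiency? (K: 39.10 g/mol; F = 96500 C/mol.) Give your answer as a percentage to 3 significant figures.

Q = 16.9 × 1436.4 = 24280 C
n(e⁻) = 24280 / 96500 = 0.2516 mol
K⁺ + e⁻ → K, so theoretical n(K) = 0.2516 mol → 9.838 g
Efficiency = 8.04 / 9.838 = 0.8172 = 81.7%

81.7%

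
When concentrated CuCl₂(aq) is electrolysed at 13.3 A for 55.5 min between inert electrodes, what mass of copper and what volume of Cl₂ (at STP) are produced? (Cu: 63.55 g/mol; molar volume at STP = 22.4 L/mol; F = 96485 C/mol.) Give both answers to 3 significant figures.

Q = 13.3 × 3330 = 44290 C; n(e⁻) = 44290 / 96485 = 0.4590 mol
Cathode: Cu²⁺ + 2e⁻ → Cu → n(Cu) = 0.4590/2 = 0.2295 mol → 14.6 g
Anode: 2Cl⁻ → Cl₂ + 2e⁻ → n(Cl₂) = 0.4590/2 = 0.2295 mol → 5.14 L

14.6 g Cu; 5.14 L Cl₂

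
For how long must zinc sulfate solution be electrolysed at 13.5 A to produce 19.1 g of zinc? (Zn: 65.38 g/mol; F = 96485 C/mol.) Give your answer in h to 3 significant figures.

1.16 h

n(Zn) = 19.1 / 65.38 = 0.2921 mol
Zn²⁺ + 2e⁻ → Zn, so n(e⁻) = 2 × 0.2921 = 0.5842 mol
Q = 0.5842 × 96485 = 56370 C
t = Q / I = 56370 / 13.5 = 4176 s = 1.16 h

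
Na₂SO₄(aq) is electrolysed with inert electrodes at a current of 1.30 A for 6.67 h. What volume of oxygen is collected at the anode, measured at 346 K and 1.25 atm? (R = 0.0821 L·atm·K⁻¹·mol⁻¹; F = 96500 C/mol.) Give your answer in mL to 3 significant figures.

Q = It = 1.30 × 24012 = 31220 C
n(e⁻) = Q/F = 31220/96500 = 0.3235 mol
2H₂O → O₂ + 4H⁺ + 4e⁻, so n(O₂) = 0.3235 / 4 = 0.08088 mol
V = nRT/P = 0.08088 × 0.0821 × 346 / 1.25 = 1.838 L
= 1840 mL

1840 mL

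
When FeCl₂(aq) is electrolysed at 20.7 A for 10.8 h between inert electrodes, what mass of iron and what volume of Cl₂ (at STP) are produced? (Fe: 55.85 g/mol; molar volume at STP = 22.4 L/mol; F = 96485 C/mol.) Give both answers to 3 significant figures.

Q = 20.7 × 38880 = 8.048×10^5 C; n(e⁻) = 8.048×10^5 / 96485 = 8.341 mol
Cathode: Fe²⁺ + 2e⁻ → Fe → n(Fe) = 8.341/2 = 4.171 mol → 233 g
Anode: 2Cl⁻ → Cl₂ + 2e⁻ → n(Cl₂) = 8.341/2 = 4.171 mol → 93.4 L

233 g Fe; 93.4 L Cl₂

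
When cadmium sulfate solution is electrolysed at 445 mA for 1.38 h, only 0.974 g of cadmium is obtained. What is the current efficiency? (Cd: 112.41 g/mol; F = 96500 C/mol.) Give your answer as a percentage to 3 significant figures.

75.6%

Q = 0.445 × 4968 = 2211 C
n(e⁻) = 2211 / 96500 = 0.02291 mol
Cd²⁺ + 2e⁻ → Cd, so theoretical n(Cd) = 0.01146 mol → 1.288 g
Efficiency = 0.974 / 1.288 = 0.7562 = 75.6%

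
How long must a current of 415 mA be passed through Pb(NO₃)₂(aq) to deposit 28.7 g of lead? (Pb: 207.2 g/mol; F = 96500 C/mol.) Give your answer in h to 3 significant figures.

n(Pb) = 28.7 / 207.2 = 0.1385 mol
Pb²⁺ + 2e⁻ → Pb, so n(e⁻) = 2 × 0.1385 = 0.2770 mol
Q = 0.2770 × 96500 = 26730 C
t = Q / I = 26730 / 0.415 = 64410 s = 17.9 h

17.9 h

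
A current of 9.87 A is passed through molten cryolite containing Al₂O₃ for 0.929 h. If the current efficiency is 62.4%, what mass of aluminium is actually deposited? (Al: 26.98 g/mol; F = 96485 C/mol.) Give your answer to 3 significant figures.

1.92 g

Q = 9.87 × 3344.4 = 33010 C
n(e⁻) = 33010 / 96485 = 0.3421 mol
Al³⁺ + 3e⁻ → Al, so theoretical m(Al) = 0.1140 × 26.98 = 3.076 g
Actual mass = 62.4% × 3.076 = 1.92 g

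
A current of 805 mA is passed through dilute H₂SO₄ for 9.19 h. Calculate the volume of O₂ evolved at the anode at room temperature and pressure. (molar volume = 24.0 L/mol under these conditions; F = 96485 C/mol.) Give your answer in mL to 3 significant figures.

Q = 0.805 A × 33084 s = 26630 C
n(e⁻) = Q/F = 26630/96485 = 0.2760 mol
2H₂O → O₂ + 4H⁺ + 4e⁻, so n(O₂) = 0.2760 / 4 = 0.06900 mol
V = 0.06900 × 24.0 = 1.656 L
= 1660 mL

1660 mL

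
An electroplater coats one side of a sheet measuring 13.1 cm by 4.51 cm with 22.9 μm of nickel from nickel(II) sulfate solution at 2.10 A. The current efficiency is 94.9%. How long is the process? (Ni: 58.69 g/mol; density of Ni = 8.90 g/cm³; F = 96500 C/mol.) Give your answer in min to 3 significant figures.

Plated area = 13.1 × 4.51 = 59.08 cm²
Volume = 59.08 × 22.9×10⁻⁴ cm = 0.1353 cm³
m(Ni) = 0.1353 × 8.90 = 1.204 g
n(Ni) = 1.204 / 58.69 = 0.02051 mol; n(e⁻) = 2 × 0.02051 = 0.04102 mol
Q = 0.04102 × 96500 / 0.949 = 4171 C
t = 4171 / 2.10 = 1986 s = 33.1 min

33.1 min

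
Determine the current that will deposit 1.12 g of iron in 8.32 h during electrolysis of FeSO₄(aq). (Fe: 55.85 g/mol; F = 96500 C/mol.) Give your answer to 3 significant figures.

0.129 A

n(Fe) = 1.12 / 55.85 = 0.02005 mol
Fe²⁺ + 2e⁻ → Fe, so n(e⁻) = 2 × 0.02005 = 0.04010 mol
Q = 0.04010 × 96500 = 3870 C
I = Q / t = 3870 / 29952 s = 0.129 A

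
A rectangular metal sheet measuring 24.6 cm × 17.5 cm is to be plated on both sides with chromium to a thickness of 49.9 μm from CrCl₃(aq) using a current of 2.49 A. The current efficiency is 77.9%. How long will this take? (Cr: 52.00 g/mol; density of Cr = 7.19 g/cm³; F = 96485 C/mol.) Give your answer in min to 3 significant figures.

1480 min

Plated area = 2 × 24.6 × 17.5 = 861.0 cm²
Volume = 861.0 × 49.9×10⁻⁴ cm = 4.296 cm³
m(Cr) = 4.296 × 7.19 = 30.89 g
n(Cr) = 30.89 / 52.00 = 0.5940 mol; n(e⁻) = 3 × 0.5940 = 1.782 mol
Q = 1.782 × 96485 / 0.779 = 2.207×10^5 C
t = 2.207×10^5 / 2.49 = 88630 s = 1480 min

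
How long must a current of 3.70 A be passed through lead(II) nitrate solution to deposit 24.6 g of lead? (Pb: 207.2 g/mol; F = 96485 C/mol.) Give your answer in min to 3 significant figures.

103 min

n(Pb) = 24.6 / 207.2 = 0.1187 mol
Pb²⁺ + 2e⁻ → Pb, so n(e⁻) = 2 × 0.1187 = 0.2374 mol
Q = 0.2374 × 96485 = 22910 C
t = Q / I = 22910 / 3.70 = 6192 s = 103 min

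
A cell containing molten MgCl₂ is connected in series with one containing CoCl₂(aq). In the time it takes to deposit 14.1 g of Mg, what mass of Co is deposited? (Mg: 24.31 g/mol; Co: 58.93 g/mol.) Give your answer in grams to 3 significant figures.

n(Mg) = 14.1 / 24.31 = 0.5800 mol
Mg²⁺ + 2e⁻ → Mg, so n(e⁻) = 2 × 0.5800 = 1.160 mol
Same current for the same time ⇒ same n(e⁻) = 1.160 mol in both cells.
Co²⁺ + 2e⁻ → Co, so n(Co) = 1.160 / 2 = 0.5800 mol
m(Co) = 0.5800 × 58.93 = 34.2 g

34.2 g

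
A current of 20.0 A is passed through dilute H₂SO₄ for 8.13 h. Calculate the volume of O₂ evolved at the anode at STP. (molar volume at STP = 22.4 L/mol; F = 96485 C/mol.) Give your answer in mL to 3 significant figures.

Q = 20.0 A × 29268 s = 5.854×10^5 C
n(e⁻) = Q/F = 5.854×10^5/96485 = 6.067 mol
2H₂O → O₂ + 4H⁺ + 4e⁻, so n(O₂) = 6.067 / 4 = 1.517 mol
V = 1.517 × 22.4 = 33.98 L
= 34000 mL

34000 mL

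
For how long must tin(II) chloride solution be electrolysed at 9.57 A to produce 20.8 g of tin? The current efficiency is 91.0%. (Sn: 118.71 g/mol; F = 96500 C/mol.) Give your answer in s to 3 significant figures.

3880 s

n(Sn) = 20.8 / 118.71 = 0.1752 mol
Sn²⁺ + 2e⁻ → Sn, so n(e⁻) = 2 × 0.1752 = 0.3504 mol
Q = 0.3504 × 96500 / 0.910 = 37160 C
t = Q / I = 37160 / 9.57 = 3883 s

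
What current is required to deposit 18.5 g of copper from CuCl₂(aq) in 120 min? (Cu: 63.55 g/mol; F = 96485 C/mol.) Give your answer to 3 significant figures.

n(Cu) = 18.5 / 63.55 = 0.2911 mol
Cu²⁺ + 2e⁻ → Cu, so n(e⁻) = 2 × 0.2911 = 0.5822 mol
Q = 0.5822 × 96485 = 56170 C
I = Q / t = 56170 / 7200 s = 7.80 A

7.80 A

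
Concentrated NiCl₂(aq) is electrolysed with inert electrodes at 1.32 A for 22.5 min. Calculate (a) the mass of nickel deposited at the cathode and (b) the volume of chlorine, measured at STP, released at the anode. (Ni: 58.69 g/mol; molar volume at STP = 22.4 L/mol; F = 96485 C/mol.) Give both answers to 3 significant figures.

0.542 g Ni; 0.207 L Cl₂

Q = 1.32 × 1350 = 1782 C; n(e⁻) = 1782 / 96485 = 0.01847 mol
Cathode: Ni²⁺ + 2e⁻ → Ni → n(Ni) = 0.01847/2 = 0.009235 mol → 0.542 g
Anode: 2Cl⁻ → Cl₂ + 2e⁻ → n(Cl₂) = 0.01847/2 = 0.009235 mol → 0.207 L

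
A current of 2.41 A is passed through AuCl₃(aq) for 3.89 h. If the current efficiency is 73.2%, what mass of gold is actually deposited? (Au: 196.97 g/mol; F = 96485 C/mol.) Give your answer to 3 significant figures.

Q = 2.41 × 14004 = 33750 C
n(e⁻) = 33750 / 96485 = 0.3498 mol
Au³⁺ + 3e⁻ → Au, so theoretical m(Au) = 0.1166 × 196.97 = 22.97 g
Actual mass = 73.2% × 22.97 = 16.8 g

16.8 g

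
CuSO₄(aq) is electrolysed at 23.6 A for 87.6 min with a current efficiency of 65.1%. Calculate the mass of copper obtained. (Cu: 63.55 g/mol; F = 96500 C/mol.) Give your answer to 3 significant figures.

26.6 g

Q = 23.6 × 5256 = 1.240×10^5 C
n(e⁻) = 1.240×10^5 / 96500 = 1.285 mol
Cu²⁺ + 2e⁻ → Cu, so theoretical m(Cu) = 0.6425 × 63.55 = 40.83 g
Actual mass = 65.1% × 40.83 = 26.6 g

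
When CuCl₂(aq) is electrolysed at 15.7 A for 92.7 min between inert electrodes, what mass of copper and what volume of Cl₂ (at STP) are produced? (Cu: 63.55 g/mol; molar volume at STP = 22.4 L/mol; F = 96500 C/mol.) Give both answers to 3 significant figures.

28.8 g Cu; 10.1 L Cl₂

Q = 15.7 × 5562 = 87320 C; n(e⁻) = 87320 / 96500 = 0.9049 mol
Cathode: Cu²⁺ + 2e⁻ → Cu → n(Cu) = 0.9049/2 = 0.4525 mol → 28.8 g
Anode: 2Cl⁻ → Cl₂ + 2e⁻ → n(Cl₂) = 0.9049/2 = 0.4525 mol → 10.1 L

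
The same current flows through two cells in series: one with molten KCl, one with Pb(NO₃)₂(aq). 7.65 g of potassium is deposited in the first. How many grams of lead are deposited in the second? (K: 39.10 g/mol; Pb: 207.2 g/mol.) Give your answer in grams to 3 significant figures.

20.3 g

n(K) = 7.65 / 39.10 = 0.1957 mol
K⁺ + e⁻ → K, so n(e⁻) = 0.1957 mol
In series, the same 0.1957 mol of electrons flows through the second cell.
Pb²⁺ + 2e⁻ → Pb, so n(Pb) = 0.1957 / 2 = 0.09785 mol
m(Pb) = 0.09785 × 207.2 = 20.3 g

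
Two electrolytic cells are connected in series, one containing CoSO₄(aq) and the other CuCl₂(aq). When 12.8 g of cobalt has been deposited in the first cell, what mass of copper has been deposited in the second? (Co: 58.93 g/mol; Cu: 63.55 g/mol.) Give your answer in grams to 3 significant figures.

13.8 g

n(Co) = 12.8 / 58.93 = 0.2172 mol
Co²⁺ + 2e⁻ → Co, so n(e⁻) = 2 × 0.2172 = 0.4344 mol
In series, the same 0.4344 mol of electrons flows through the second cell.
Cu²⁺ + 2e⁻ → Cu, so n(Cu) = 0.4344 / 2 = 0.2172 mol
m(Cu) = 0.2172 × 63.55 = 13.8 g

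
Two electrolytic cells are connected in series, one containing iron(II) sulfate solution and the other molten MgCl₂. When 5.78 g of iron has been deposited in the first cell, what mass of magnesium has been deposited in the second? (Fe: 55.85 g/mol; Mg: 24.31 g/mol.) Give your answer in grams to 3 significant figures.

n(Fe) = 5.78 / 55.85 = 0.1035 mol
Fe²⁺ + 2e⁻ → Fe, so n(e⁻) = 2 × 0.1035 = 0.2070 mol
Same current for the same time ⇒ same n(e⁻) = 0.2070 mol in both cells.
Mg²⁺ + 2e⁻ → Mg, so n(Mg) = 0.2070 / 2 = 0.1035 mol
m(Mg) = 0.1035 × 24.31 = 2.52 g

2.52 g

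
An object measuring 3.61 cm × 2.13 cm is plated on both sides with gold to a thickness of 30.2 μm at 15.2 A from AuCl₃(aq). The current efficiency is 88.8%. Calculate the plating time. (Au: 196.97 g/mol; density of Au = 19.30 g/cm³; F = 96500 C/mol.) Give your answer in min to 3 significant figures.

1.63 min

Plated area = 2 × 3.61 × 2.13 = 15.38 cm²
Volume = 15.38 × 30.2×10⁻⁴ cm = 0.04645 cm³
m(Au) = 0.04645 × 19.30 = 0.8965 g
n(Au) = 0.8965 / 196.97 = 0.004551 mol; n(e⁻) = 3 × 0.004551 = 0.01365 mol
Q = 0.01365 × 96500 / 0.888 = 1483 C
t = 1483 / 15.2 = 97.57 s = 1.63 min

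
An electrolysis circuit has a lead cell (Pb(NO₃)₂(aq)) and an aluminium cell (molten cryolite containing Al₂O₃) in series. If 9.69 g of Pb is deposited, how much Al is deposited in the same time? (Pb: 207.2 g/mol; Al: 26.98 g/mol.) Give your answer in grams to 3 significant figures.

0.841 g

n(Pb) = 9.69 / 207.2 = 0.04677 mol
Pb²⁺ + 2e⁻ → Pb, so n(e⁻) = 2 × 0.04677 = 0.09354 mol
In series, the same 0.09354 mol of electrons flows through the second cell.
Al³⁺ + 3e⁻ → Al, so n(Al) = 0.09354 / 3 = 0.03118 mol
m(Al) = 0.03118 × 26.98 = 0.841 g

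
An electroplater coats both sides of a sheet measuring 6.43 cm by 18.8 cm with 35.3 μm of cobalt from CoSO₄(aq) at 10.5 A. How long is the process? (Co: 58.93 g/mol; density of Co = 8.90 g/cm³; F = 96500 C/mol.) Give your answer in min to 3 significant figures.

39.5 min

Plated area = 2 × 6.43 × 18.8 = 241.8 cm²
Volume = 241.8 × 35.3×10⁻⁴ cm = 0.8536 cm³
m(Co) = 0.8536 × 8.90 = 7.597 g
n(Co) = 7.597 / 58.93 = 0.1289 mol; n(e⁻) = 2 × 0.1289 = 0.2578 mol
Q = 0.2578 × 96500 = 24880 C
t = 24880 / 10.5 = 2370 s = 39.5 min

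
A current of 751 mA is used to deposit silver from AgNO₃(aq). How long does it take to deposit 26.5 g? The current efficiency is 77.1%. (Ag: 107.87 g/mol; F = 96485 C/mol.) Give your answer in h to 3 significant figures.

n(Ag) = 26.5 / 107.87 = 0.2457 mol
Ag⁺ + e⁻ → Ag, so n(e⁻) = 0.2457 mol
Q = 0.2457 × 96485 / 0.771 = 30750 C
t = Q / I = 30750 / 0.751 = 40950 s = 11.4 h

11.4 h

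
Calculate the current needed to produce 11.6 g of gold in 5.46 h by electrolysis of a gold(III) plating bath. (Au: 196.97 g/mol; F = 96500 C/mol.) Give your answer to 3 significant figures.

0.867 A

n(Au) = 11.6 / 196.97 = 0.05889 mol
Au³⁺ + 3e⁻ → Au, so n(e⁻) = 3 × 0.05889 = 0.1767 mol
Q = 0.1767 × 96500 = 17050 C
I = Q / t = 17050 / 19656 s = 0.867 A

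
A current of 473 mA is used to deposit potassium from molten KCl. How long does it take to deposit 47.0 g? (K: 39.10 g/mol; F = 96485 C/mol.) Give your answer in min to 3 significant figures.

4090 min

n(K) = 47.0 / 39.10 = 1.202 mol
K⁺ + e⁻ → K, so n(e⁻) = 1.202 mol
Q = 1.202 × 96485 = 1.160×10^5 C
t = Q / I = 1.160×10^5 / 0.473 = 2.452×10^5 s = 4090 min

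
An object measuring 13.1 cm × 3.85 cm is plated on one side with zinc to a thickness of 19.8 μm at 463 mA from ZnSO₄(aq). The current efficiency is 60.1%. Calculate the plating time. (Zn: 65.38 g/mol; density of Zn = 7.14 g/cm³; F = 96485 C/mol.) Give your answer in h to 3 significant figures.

Plated area = 13.1 × 3.85 = 50.44 cm²
Volume = 50.44 × 19.8×10⁻⁴ cm = 0.09987 cm³
m(Zn) = 0.09987 × 7.14 = 0.7131 g
n(Zn) = 0.7131 / 65.38 = 0.01091 mol; n(e⁻) = 2 × 0.01091 = 0.02182 mol
Q = 0.02182 × 96485 / 0.601 = 3503 C
t = 3503 / 0.463 = 7566 s = 2.10 h

2.10 h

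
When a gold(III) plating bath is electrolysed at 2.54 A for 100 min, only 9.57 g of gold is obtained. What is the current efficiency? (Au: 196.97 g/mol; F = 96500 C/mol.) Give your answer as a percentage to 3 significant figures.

92.3%

Q = 2.54 × 6000 = 15240 C
n(e⁻) = 15240 / 96500 = 0.1579 mol
Au³⁺ + 3e⁻ → Au, so theoretical n(Au) = 0.05263 mol → 10.37 g
Efficiency = 9.57 / 10.37 = 0.9229 = 92.3%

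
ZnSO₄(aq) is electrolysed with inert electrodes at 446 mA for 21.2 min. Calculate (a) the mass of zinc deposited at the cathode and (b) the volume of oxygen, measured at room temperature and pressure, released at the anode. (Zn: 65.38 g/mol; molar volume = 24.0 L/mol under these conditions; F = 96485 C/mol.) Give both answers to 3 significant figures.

0.192 g Zn; 0.0353 L O₂

Q = 0.446 × 1272 = 567.3 C; n(e⁻) = 567.3 / 96485 = 0.005880 mol
Cathode: Zn²⁺ + 2e⁻ → Zn → n(Zn) = 0.005880/2 = 0.002940 mol → 0.192 g
Anode: 2H₂O → O₂ + 4H⁺ + 4e⁻ → n(O₂) = 0.005880/4 = 0.001470 mol → 0.0353 L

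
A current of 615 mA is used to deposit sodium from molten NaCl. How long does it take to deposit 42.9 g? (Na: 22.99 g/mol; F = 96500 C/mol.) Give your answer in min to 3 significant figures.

n(Na) = 42.9 / 22.99 = 1.866 mol
Na⁺ + e⁻ → Na, so n(e⁻) = 1.866 mol
Q = 1.866 × 96500 = 1.801×10^5 C
t = Q / I = 1.801×10^5 / 0.615 = 2.928×10^5 s = 4880 min

4880 min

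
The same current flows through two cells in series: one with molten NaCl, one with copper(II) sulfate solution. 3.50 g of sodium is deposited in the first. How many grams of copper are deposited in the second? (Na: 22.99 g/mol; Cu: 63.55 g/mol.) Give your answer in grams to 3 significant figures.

4.84 g

n(Na) = 3.50 / 22.99 = 0.1522 mol
Na⁺ + e⁻ → Na, so n(e⁻) = 0.1522 mol
Same current for the same time ⇒ same n(e⁻) = 0.1522 mol in both cells.
Cu²⁺ + 2e⁻ → Cu, so n(Cu) = 0.1522 / 2 = 0.07610 mol
m(Cu) = 0.07610 × 63.55 = 4.84 g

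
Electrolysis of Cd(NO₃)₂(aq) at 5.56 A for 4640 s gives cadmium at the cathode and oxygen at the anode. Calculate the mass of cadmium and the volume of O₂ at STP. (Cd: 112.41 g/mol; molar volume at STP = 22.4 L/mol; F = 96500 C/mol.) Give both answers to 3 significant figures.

Q = 5.56 × 4640 = 25800 C; n(e⁻) = 25800 / 96500 = 0.2674 mol
Cathode: Cd²⁺ + 2e⁻ → Cd → n(Cd) = 0.2674/2 = 0.1337 mol → 15.0 g
Anode: 2H₂O → O₂ + 4H⁺ + 4e⁻ → n(O₂) = 0.2674/4 = 0.06685 mol → 1.50 L

15.0 g Cd; 1.50 L O₂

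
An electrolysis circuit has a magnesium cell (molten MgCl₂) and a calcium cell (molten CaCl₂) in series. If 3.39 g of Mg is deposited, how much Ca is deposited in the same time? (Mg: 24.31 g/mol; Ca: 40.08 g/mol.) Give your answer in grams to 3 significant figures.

5.59 g

n(Mg) = 3.39 / 24.31 = 0.1394 mol
Mg²⁺ + 2e⁻ → Mg, so n(e⁻) = 2 × 0.1394 = 0.2788 mol
Same current for the same time ⇒ same n(e⁻) = 0.2788 mol in both cells.
Ca²⁺ + 2e⁻ → Ca, so n(Ca) = 0.2788 / 2 = 0.1394 mol
m(Ca) = 0.1394 × 40.08 = 5.59 g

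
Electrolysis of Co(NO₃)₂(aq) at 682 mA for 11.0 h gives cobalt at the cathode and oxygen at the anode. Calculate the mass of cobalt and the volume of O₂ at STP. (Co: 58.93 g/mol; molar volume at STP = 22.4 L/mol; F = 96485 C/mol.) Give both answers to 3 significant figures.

Q = 0.682 × 39600 = 27010 C; n(e⁻) = 27010 / 96485 = 0.2799 mol
Cathode: Co²⁺ + 2e⁻ → Co → n(Co) = 0.2799/2 = 0.1400 mol → 8.25 g
Anode: 2H₂O → O₂ + 4H⁺ + 4e⁻ → n(O₂) = 0.2799/4 = 0.06998 mol → 1.57 L

8.25 g Co; 1.57 L O₂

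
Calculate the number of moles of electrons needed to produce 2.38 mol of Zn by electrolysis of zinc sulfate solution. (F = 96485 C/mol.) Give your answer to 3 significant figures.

4.76 mol

Zn²⁺ + 2e⁻ → Zn, so n(e⁻) = 2 × 2.38 = 4.760 mol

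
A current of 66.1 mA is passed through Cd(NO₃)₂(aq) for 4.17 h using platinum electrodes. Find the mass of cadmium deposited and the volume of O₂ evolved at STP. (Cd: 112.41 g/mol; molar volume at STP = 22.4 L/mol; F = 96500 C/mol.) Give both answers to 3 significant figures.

Q = 0.0661 × 15012 = 992.3 C; n(e⁻) = 992.3 / 96500 = 0.01028 mol
Cathode: Cd²⁺ + 2e⁻ → Cd → n(Cd) = 0.01028/2 = 0.005140 mol → 0.578 g
Anode: 2H₂O → O₂ + 4H⁺ + 4e⁻ → n(O₂) = 0.01028/4 = 0.002570 mol → 0.0576 L

0.578 g Cd; 0.0576 L O₂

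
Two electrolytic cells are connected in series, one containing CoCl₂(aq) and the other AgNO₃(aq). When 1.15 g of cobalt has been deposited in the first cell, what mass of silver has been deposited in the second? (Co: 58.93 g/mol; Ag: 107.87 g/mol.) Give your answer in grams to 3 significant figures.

n(Co) = 1.15 / 58.93 = 0.01951 mol
Co²⁺ + 2e⁻ → Co, so n(e⁻) = 2 × 0.01951 = 0.03902 mol
In series, the same 0.03902 mol of electrons flows through the second cell.
Ag⁺ + e⁻ → Ag, so n(Ag) = 0.03902 mol
m(Ag) = 0.03902 × 107.87 = 4.21 g

4.21 g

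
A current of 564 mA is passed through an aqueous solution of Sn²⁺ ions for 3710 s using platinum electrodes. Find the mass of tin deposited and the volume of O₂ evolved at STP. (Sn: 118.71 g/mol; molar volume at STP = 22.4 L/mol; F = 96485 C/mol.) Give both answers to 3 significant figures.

Q = 0.564 × 3710 = 2092 C; n(e⁻) = 2092 / 96485 = 0.02168 mol
Cathode: Sn²⁺ + 2e⁻ → Sn → n(Sn) = 0.02168/2 = 0.01084 mol → 1.29 g
Anode: 2H₂O → O₂ + 4H⁺ + 4e⁻ → n(O₂) = 0.02168/4 = 0.005420 mol → 0.121 L

1.29 g Sn; 0.121 L O₂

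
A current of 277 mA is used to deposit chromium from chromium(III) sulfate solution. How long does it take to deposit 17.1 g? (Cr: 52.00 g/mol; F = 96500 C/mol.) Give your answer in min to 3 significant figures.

n(Cr) = 17.1 / 52.00 = 0.3288 mol
Cr³⁺ + 3e⁻ → Cr, so n(e⁻) = 3 × 0.3288 = 0.9864 mol
Q = 0.9864 × 96500 = 95190 C
t = Q / I = 95190 / 0.277 = 3.436×10^5 s = 5730 min

5730 min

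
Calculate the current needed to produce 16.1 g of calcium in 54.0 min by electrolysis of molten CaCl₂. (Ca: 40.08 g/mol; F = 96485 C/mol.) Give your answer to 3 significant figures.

23.9 A

n(Ca) = 16.1 / 40.08 = 0.4017 mol
Ca²⁺ + 2e⁻ → Ca, so n(e⁻) = 2 × 0.4017 = 0.8034 mol
Q = 0.8034 × 96485 = 77520 C
I = Q / t = 77520 / 3240 s = 23.9 A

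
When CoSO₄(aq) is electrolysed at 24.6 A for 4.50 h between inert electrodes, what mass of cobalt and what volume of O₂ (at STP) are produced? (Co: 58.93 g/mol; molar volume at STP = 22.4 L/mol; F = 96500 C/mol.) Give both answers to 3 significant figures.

122 g Co; 23.1 L O₂

Q = 24.6 × 16200 = 3.985×10^5 C; n(e⁻) = 3.985×10^5 / 96500 = 4.130 mol
Cathode: Co²⁺ + 2e⁻ → Co → n(Co) = 4.130/2 = 2.065 mol → 122 g
Anode: 2H₂O → O₂ + 4H⁺ + 4e⁻ → n(O₂) = 4.130/4 = 1.033 mol → 23.1 L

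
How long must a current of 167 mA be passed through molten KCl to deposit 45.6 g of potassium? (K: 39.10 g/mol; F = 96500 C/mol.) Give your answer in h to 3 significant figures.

187 h

n(K) = 45.6 / 39.10 = 1.166 mol
K⁺ + e⁻ → K, so n(e⁻) = 1.166 mol
Q = 1.166 × 96500 = 1.125×10^5 C
t = Q / I = 1.125×10^5 / 0.167 = 6.737×10^5 s = 187 h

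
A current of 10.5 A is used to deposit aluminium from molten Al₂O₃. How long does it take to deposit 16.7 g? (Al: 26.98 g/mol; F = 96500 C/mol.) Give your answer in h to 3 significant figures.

4.74 h

n(Al) = 16.7 / 26.98 = 0.6190 mol
Al³⁺ + 3e⁻ → Al, so n(e⁻) = 3 × 0.6190 = 1.857 mol
Q = 1.857 × 96500 = 1.792×10^5 C
t = Q / I = 1.792×10^5 / 10.5 = 17070 s = 4.74 h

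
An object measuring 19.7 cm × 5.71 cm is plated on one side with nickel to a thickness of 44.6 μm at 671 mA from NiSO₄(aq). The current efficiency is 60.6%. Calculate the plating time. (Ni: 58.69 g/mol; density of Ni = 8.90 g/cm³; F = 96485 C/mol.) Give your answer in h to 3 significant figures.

10.0 h

Plated area = 19.7 × 5.71 = 112.5 cm²
Volume = 112.5 × 44.6×10⁻⁴ cm = 0.5018 cm³
m(Ni) = 0.5018 × 8.90 = 4.466 g
n(Ni) = 4.466 / 58.69 = 0.07609 mol; n(e⁻) = 2 × 0.07609 = 0.1522 mol
Q = 0.1522 × 96485 / 0.606 = 24230 C
t = 24230 / 0.671 = 36110 s = 10.0 h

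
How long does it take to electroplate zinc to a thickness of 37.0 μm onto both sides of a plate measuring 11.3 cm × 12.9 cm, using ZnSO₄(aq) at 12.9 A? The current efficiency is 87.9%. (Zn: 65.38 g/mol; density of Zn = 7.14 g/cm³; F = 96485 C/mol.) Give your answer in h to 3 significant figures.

0.557 h

Plated area = 2 × 11.3 × 12.9 = 291.5 cm²
Volume = 291.5 × 37.0×10⁻⁴ cm = 1.079 cm³
m(Zn) = 1.079 × 7.14 = 7.704 g
n(Zn) = 7.704 / 65.38 = 0.1178 mol; n(e⁻) = 2 × 0.1178 = 0.2356 mol
Q = 0.2356 × 96485 / 0.879 = 25860 C
t = 25860 / 12.9 = 2005 s = 0.557 h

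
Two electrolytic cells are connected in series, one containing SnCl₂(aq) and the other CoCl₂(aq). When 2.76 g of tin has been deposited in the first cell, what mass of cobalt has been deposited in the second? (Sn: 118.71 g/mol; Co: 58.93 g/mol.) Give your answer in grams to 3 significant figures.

1.37 g

n(Sn) = 2.76 / 118.71 = 0.02325 mol
Sn²⁺ + 2e⁻ → Sn, so n(e⁻) = 2 × 0.02325 = 0.04650 mol
In series, the same 0.04650 mol of electrons flows through the second cell.
Co²⁺ + 2e⁻ → Co, so n(Co) = 0.04650 / 2 = 0.02325 mol
m(Co) = 0.02325 × 58.93 = 1.37 g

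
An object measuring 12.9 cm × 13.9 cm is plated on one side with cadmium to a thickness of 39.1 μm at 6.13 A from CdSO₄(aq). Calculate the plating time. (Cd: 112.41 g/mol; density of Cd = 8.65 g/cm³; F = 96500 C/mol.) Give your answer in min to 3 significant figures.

28.3 min

Plated area = 12.9 × 13.9 = 179.3 cm²
Volume = 179.3 × 39.1×10⁻⁴ cm = 0.7011 cm³
m(Cd) = 0.7011 × 8.65 = 6.065 g
n(Cd) = 6.065 / 112.41 = 0.05395 mol; n(e⁻) = 2 × 0.05395 = 0.1079 mol
Q = 0.1079 × 96500 = 10410 C
t = 10410 / 6.13 = 1698 s = 28.3 min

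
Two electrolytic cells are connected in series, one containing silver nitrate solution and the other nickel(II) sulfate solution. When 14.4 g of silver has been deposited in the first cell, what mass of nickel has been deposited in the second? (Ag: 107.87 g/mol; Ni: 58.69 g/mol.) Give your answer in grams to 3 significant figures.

3.92 g

n(Ag) = 14.4 / 107.87 = 0.1335 mol
Ag⁺ + e⁻ → Ag, so n(e⁻) = 0.1335 mol
In series, the same 0.1335 mol of electrons flows through the second cell.
Ni²⁺ + 2e⁻ → Ni, so n(Ni) = 0.1335 / 2 = 0.06675 mol
m(Ni) = 0.06675 × 58.69 = 3.92 g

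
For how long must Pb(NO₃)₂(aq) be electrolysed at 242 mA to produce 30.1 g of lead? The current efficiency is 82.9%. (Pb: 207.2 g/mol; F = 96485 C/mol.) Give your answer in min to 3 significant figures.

2330 min

n(Pb) = 30.1 / 207.2 = 0.1453 mol
Pb²⁺ + 2e⁻ → Pb, so n(e⁻) = 2 × 0.1453 = 0.2906 mol
Q = 0.2906 × 96485 / 0.829 = 33820 C
t = Q / I = 33820 / 0.242 = 1.398×10^5 s = 2330 min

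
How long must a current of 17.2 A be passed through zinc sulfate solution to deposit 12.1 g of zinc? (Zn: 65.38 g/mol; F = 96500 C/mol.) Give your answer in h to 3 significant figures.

0.577 h

n(Zn) = 12.1 / 65.38 = 0.1851 mol
Zn²⁺ + 2e⁻ → Zn, so n(e⁻) = 2 × 0.1851 = 0.3702 mol
Q = 0.3702 × 96500 = 35720 C
t = Q / I = 35720 / 17.2 = 2077 s = 0.577 h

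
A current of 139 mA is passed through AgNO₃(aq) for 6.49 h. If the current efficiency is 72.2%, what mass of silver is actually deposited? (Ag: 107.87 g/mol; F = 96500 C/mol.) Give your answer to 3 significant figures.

Q = 0.139 × 23364 = 3248 C
n(e⁻) = 3248 / 96500 = 0.03366 mol
Ag⁺ + e⁻ → Ag, so theoretical m(Ag) = 0.03366 × 107.87 = 3.631 g
Actual mass = 72.2% × 3.631 = 2.62 g

2.62 g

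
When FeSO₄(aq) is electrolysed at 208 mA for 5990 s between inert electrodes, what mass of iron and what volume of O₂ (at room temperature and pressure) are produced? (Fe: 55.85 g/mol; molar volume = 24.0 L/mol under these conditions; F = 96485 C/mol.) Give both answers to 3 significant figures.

0.361 g Fe; 0.0775 L O₂

Q = 0.208 × 5990 = 1246 C; n(e⁻) = 1246 / 96485 = 0.01291 mol
Cathode: Fe²⁺ + 2e⁻ → Fe → n(Fe) = 0.01291/2 = 0.006455 mol → 0.361 g
Anode: 2H₂O → O₂ + 4H⁺ + 4e⁻ → n(O₂) = 0.01291/4 = 0.003228 mol → 0.0775 L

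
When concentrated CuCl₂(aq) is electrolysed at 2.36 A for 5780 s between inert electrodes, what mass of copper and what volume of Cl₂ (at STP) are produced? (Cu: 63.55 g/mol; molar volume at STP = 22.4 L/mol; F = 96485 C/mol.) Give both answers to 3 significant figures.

Q = 2.36 × 5780 = 13640 C; n(e⁻) = 13640 / 96485 = 0.1414 mol
Cathode: Cu²⁺ + 2e⁻ → Cu → n(Cu) = 0.1414/2 = 0.07070 mol → 4.49 g
Anode: 2Cl⁻ → Cl₂ + 2e⁻ → n(Cl₂) = 0.1414/2 = 0.07070 mol → 1.58 L

4.49 g Cu; 1.58 L Cl₂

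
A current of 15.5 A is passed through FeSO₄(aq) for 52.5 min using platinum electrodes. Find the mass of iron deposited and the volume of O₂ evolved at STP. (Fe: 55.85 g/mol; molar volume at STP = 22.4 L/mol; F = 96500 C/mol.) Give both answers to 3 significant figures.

Q = 15.5 × 3150 = 48830 C; n(e⁻) = 48830 / 96500 = 0.5060 mol
Cathode: Fe²⁺ + 2e⁻ → Fe → n(Fe) = 0.5060/2 = 0.2530 mol → 14.1 g
Anode: 2H₂O → O₂ + 4H⁺ + 4e⁻ → n(O₂) = 0.5060/4 = 0.1265 mol → 2.83 L

14.1 g Fe; 2.83 L O₂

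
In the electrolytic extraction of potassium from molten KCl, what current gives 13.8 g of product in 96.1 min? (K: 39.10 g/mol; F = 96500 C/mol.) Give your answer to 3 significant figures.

n(K) = 13.8 / 39.10 = 0.3529 mol
K⁺ + e⁻ → K, so n(e⁻) = 0.3529 mol
Q = 0.3529 × 96500 = 34050 C
I = Q / t = 34050 / 5766 s = 5.91 A

5.91 A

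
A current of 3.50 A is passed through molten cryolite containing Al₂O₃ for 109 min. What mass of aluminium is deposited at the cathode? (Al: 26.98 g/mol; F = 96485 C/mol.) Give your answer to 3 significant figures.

Q = 3.50 A × 6540 s = 22890 C
n(e⁻) = Q/F = 22890/96485 = 0.2372 mol
Al³⁺ + 3e⁻ → Al, so n(Al) = 0.2372 / 3 = 0.07907 mol
m = 0.07907 × 26.98 = 2.13 g

2.13 g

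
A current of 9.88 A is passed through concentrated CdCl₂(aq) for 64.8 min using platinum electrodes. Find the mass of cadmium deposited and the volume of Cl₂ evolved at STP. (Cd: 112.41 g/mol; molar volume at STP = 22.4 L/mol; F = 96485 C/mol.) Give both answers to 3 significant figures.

Q = 9.88 × 3888 = 38410 C; n(e⁻) = 38410 / 96485 = 0.3981 mol
Cathode: Cd²⁺ + 2e⁻ → Cd → n(Cd) = 0.3981/2 = 0.1991 mol → 22.4 g
Anode: 2Cl⁻ → Cl₂ + 2e⁻ → n(Cl₂) = 0.3981/2 = 0.1991 mol → 4.46 L

22.4 g Cd; 4.46 L Cl₂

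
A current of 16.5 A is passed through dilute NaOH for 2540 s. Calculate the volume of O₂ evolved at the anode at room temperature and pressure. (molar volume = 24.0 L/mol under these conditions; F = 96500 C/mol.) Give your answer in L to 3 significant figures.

2.61 L

Charge passed = 16.5 × 2540 = 41910 C
Moles of electrons = 41910 / 96500 = 0.4343 mol
2H₂O → O₂ + 4H⁺ + 4e⁻, so n(O₂) = 0.4343 / 4 = 0.1086 mol
V = 0.1086 × 24.0 = 2.606 L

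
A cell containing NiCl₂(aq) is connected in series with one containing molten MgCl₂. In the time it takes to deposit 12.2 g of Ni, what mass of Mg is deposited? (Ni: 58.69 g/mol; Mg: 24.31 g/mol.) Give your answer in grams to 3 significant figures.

n(Ni) = 12.2 / 58.69 = 0.2079 mol
Ni²⁺ + 2e⁻ → Ni, so n(e⁻) = 2 × 0.2079 = 0.4158 mol
Same current for the same time ⇒ same n(e⁻) = 0.4158 mol in both cells.
Mg²⁺ + 2e⁻ → Mg, so n(Mg) = 0.4158 / 2 = 0.2079 mol
m(Mg) = 0.2079 × 24.31 = 5.05 g

5.05 g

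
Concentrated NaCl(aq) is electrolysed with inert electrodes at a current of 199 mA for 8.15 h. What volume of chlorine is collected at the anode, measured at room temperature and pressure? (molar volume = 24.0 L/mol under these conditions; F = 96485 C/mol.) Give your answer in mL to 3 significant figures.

726 mL

Q = 0.199 A × 29340 s = 5839 C
Moles of electrons = 5839 / 96485 = 0.06052 mol
2Cl⁻ → Cl₂ + 2e⁻, so n(Cl₂) = 0.06052 / 2 = 0.03026 mol
V = 0.03026 × 24.0 = 0.7262 L
= 726 mL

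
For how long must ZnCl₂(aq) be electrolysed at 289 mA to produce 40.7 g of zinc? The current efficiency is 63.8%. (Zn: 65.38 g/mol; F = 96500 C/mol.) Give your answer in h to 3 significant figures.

181 h

n(Zn) = 40.7 / 65.38 = 0.6225 mol
Zn²⁺ + 2e⁻ → Zn, so n(e⁻) = 2 × 0.6225 = 1.245 mol
Q = 1.245 × 96500 / 0.638 = 1.883×10^5 C
t = Q / I = 1.883×10^5 / 0.289 = 6.516×10^5 s = 181 h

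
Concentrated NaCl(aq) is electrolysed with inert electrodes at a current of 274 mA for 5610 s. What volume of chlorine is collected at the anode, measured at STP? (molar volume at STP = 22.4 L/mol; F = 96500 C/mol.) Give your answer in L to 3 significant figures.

Charge passed = 0.274 × 5610 = 1537 C
Moles of electrons = 1537 / 96500 = 0.01593 mol
2Cl⁻ → Cl₂ + 2e⁻, so n(Cl₂) = 0.01593 / 2 = 0.007965 mol
V = 0.007965 × 22.4 = 0.1784 L

0.178 L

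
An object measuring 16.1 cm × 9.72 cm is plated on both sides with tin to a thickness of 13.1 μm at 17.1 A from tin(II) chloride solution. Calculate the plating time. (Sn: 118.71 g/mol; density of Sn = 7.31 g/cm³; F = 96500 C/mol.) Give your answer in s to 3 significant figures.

285 s

Plated area = 2 × 16.1 × 9.72 = 313.0 cm²
Volume = 313.0 × 13.1×10⁻⁴ cm = 0.4100 cm³
m(Sn) = 0.4100 × 7.31 = 2.997 g
n(Sn) = 2.997 / 118.71 = 0.02525 mol; n(e⁻) = 2 × 0.02525 = 0.05050 mol
Q = 0.05050 × 96500 = 4873 C
t = 4873 / 17.1 = 285.0 s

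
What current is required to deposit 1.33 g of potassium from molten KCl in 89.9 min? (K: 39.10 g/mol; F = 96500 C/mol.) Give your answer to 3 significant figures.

n(K) = 1.33 / 39.10 = 0.03402 mol
K⁺ + e⁻ → K, so n(e⁻) = 0.03402 mol
Q = 0.03402 × 96500 = 3283 C
I = Q / t = 3283 / 5394 s = 0.609 A

0.609 A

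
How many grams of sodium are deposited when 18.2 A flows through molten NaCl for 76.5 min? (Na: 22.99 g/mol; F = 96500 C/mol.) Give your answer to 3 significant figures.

Q = 18.2 A × 4590 s = 83540 C
Moles of electrons = 83540 / 96500 = 0.8657 mol
Na⁺ + e⁻ → Na, so n(Na) = 0.8657 mol
m = 0.8657 × 22.99 = 19.9 g

19.9 g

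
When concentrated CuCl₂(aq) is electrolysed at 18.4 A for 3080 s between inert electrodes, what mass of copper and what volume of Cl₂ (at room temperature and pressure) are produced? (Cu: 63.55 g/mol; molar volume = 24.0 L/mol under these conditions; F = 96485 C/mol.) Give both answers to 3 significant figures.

Q = 18.4 × 3080 = 56670 C; n(e⁻) = 56670 / 96485 = 0.5873 mol
Cathode: Cu²⁺ + 2e⁻ → Cu → n(Cu) = 0.5873/2 = 0.2937 mol → 18.7 g
Anode: 2Cl⁻ → Cl₂ + 2e⁻ → n(Cl₂) = 0.5873/2 = 0.2937 mol → 7.05 L

18.7 g Cu; 7.05 L Cl₂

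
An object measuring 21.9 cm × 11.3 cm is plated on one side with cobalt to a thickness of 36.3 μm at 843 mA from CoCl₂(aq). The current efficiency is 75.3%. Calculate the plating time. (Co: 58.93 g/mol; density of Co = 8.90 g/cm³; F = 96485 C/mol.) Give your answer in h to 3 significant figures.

Plated area = 21.9 × 11.3 = 247.5 cm²
Volume = 247.5 × 36.3×10⁻⁴ cm = 0.8984 cm³
m(Co) = 0.8984 × 8.90 = 7.996 g
n(Co) = 7.996 / 58.93 = 0.1357 mol; n(e⁻) = 2 × 0.1357 = 0.2714 mol
Q = 0.2714 × 96485 / 0.753 = 34780 C
t = 34780 / 0.843 = 41260 s = 11.5 h

11.5 h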